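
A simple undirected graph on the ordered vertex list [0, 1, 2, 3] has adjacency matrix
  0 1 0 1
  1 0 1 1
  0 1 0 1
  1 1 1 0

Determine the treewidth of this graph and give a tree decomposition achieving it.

Each bag holds 3 vertices, so the decomposition has width 2, which upper-bounds the treewidth. Conversely, {0, 1, 3} is a clique of size 3, and the vertices of any clique must share a bag in every tree decomposition; so some bag has ≥ 3 vertices and tw(G) ≥ 2. The upper and lower bounds meet at 2, so that is the treewidth.

Treewidth 2.
One optimal decomposition is:
Bags: B1 = {1, 2, 3}  B2 = {0, 1, 3}
Tree: B1–B2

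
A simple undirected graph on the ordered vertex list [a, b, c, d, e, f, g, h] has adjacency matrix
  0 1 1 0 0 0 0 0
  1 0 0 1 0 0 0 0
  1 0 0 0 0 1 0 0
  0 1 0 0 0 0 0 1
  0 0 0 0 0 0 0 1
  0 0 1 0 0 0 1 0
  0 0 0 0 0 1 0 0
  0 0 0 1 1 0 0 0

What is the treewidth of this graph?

1

A width-1 tree decomposition is:
Bags: B1 = {e, h}  B2 = {d, h}  B3 = {b, d}  B4 = {a, b}  B5 = {a, c}  B6 = {c, f}  B7 = {f, g}
Tree: B1–B2, B2–B3, B3–B4, B4–B5, B5–B6, B6–B7
The largest bag has 2 vertices, giving width 1; this decomposition certifies tw(G) ≤ 1. Since G has at least one edge (e.g. e–h), it is not an edgeless graph, so tw(G) ≥ 1. Combining the bounds, tw(G) = 1.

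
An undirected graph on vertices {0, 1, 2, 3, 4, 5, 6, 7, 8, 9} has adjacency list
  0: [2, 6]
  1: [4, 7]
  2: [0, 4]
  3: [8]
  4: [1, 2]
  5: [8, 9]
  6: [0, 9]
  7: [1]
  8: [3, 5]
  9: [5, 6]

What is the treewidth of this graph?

A width-1 tree decomposition is:
Bags: B1 = {3, 8}  B2 = {5, 8}  B3 = {5, 9}  B4 = {6, 9}  B5 = {0, 6}  B6 = {0, 2}  B7 = {2, 4}  B8 = {1, 4}  B9 = {1, 7}
Tree: B1–B2, B2–B3, B3–B4, B4–B5, B5–B6, B6–B7, B7–B8, B8–B9
Each bag holds 2 vertices, so the decomposition has width 1, which upper-bounds the treewidth. Since G has at least one edge (e.g. 3–8), it is not an edgeless graph, so tw(G) ≥ 1. Hence tw(G) = 1 exactly.

1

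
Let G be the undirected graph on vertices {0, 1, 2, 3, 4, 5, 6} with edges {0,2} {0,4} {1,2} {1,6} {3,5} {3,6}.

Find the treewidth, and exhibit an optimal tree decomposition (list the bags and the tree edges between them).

Treewidth 1.
One optimal decomposition is:
Bags: B1 = {0, 4}  B2 = {0, 2}  B3 = {1, 2}  B4 = {1, 6}  B5 = {3, 6}  B6 = {3, 5}
Tree: B1–B2, B2–B3, B3–B4, B4–B5, B5–B6

Each bag holds 2 vertices, so the decomposition has width 1, which upper-bounds the treewidth. Since G has at least one edge (e.g. 4–0), it is not an edgeless graph, so tw(G) ≥ 1. The upper and lower bounds meet at 1, so that is the treewidth.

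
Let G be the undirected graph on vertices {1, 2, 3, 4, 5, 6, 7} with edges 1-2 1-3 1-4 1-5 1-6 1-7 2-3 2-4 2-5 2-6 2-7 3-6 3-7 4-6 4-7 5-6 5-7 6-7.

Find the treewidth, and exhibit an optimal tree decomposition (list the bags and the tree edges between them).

Each bag holds 5 vertices, so the decomposition has width 4, which upper-bounds the treewidth. For the lower bound, the 5 vertices {1, 2, 3, 6, 7} are pairwise adjacent, and any tree decomposition puts a clique entirely inside one bag — forcing width ≥ 4. Therefore the treewidth is 4.

Treewidth 4.
One such decomposition:
Bags: B1 = {1, 2, 4, 6, 7}  B2 = {1, 2, 5, 6, 7}  B3 = {1, 2, 3, 6, 7}
Tree: B1–B2, B2–B3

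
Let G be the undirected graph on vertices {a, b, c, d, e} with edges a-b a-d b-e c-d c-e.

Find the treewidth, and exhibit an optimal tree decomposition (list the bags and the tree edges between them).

Treewidth 2.
One optimal decomposition is:
Bags: B1 = {b, c, e}  B2 = {a, b, c}  B3 = {a, c, d}
Tree: B1–B2, B2–B3

Each bag holds 3 vertices, so the decomposition has width 2, which upper-bounds the treewidth. Since c–e–b–a–d–c is a cycle in G, G is not acyclic. Forests are exactly the graphs of treewidth ≤ 1, so tw(G) ≥ 2. Therefore the treewidth is 2.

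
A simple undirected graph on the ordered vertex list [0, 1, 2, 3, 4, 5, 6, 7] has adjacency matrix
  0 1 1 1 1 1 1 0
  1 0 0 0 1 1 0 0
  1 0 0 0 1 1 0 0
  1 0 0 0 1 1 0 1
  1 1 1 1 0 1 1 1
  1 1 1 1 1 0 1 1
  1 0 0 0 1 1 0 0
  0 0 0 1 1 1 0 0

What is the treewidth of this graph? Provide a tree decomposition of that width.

Each bag holds 4 vertices, so the decomposition has width 3, which upper-bounds the treewidth. On the other hand G contains the 4-clique {0, 1, 4, 5}. A clique must lie in a single bag of any decomposition, so no decomposition can have width below 3. Hence tw(G) = 3 exactly.

Treewidth 3.
One optimal decomposition is:
Bags: B1 = {0, 2, 4, 5}  B2 = {0, 4, 5, 6}  B3 = {0, 3, 4, 5}  B4 = {3, 4, 5, 7}  B5 = {0, 1, 4, 5}
Tree: B1–B2, B1–B3, B3–B4, B1–B5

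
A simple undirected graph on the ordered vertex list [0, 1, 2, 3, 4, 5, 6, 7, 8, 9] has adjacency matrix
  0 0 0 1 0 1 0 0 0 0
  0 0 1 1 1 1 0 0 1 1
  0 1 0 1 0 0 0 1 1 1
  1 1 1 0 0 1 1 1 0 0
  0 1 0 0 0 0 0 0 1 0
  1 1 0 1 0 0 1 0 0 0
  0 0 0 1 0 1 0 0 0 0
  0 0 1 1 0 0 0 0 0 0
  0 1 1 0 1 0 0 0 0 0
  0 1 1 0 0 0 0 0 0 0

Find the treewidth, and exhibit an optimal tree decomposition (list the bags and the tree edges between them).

Each bag holds 3 vertices, so the decomposition has width 2, which upper-bounds the treewidth. On the other hand G contains the 3-clique {0, 3, 5}. A clique must lie in a single bag of any decomposition, so no decomposition can have width below 2. The upper and lower bounds meet at 2, so that is the treewidth.

Treewidth 2.
Bags: B1 = {1, 3, 5}  B2 = {1, 2, 3}  B3 = {2, 3, 7}  B4 = {1, 2, 8}  B5 = {0, 3, 5}  B6 = {1, 2, 9}  B7 = {1, 4, 8}  B8 = {3, 5, 6}
Tree: B1–B2, B2–B3, B2–B4, B1–B5, B2–B6, B4–B7, B1–B8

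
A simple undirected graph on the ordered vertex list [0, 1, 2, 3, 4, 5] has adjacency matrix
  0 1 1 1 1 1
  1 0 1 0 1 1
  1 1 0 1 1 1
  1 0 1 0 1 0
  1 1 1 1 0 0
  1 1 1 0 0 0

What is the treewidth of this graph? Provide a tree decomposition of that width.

Treewidth 3.
One such decomposition:
Bags: B1 = {0, 1, 2, 5}  B2 = {0, 1, 2, 4}  B3 = {0, 2, 3, 4}
Tree: B1–B2, B2–B3

The largest bag has 4 vertices, giving width 3; this decomposition certifies tw(G) ≤ 3. Conversely, {0, 1, 2, 4} is a clique of size 4, and the vertices of any clique must share a bag in every tree decomposition; so some bag has ≥ 4 vertices and tw(G) ≥ 3. The upper and lower bounds meet at 3, so that is the treewidth.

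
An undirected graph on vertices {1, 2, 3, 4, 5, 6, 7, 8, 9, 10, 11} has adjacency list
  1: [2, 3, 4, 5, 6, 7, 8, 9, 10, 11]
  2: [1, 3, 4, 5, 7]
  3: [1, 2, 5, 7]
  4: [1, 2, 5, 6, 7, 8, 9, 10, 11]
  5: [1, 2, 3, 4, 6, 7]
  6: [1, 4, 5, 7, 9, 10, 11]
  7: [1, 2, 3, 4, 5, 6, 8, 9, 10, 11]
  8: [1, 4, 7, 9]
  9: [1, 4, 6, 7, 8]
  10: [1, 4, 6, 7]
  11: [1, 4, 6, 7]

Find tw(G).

4

A width-4 tree decomposition is:
Bags: B1 = {1, 4, 6, 7, 9}  B2 = {1, 4, 6, 7, 10}  B3 = {1, 4, 5, 6, 7}  B4 = {1, 4, 6, 7, 11}  B5 = {1, 2, 4, 5, 7}  B6 = {1, 2, 3, 5, 7}  B7 = {1, 4, 7, 8, 9}
Tree: B1–B2, B2–B3, B3–B4, B3–B5, B5–B6, B1–B7
Each bag holds 5 vertices, so the decomposition has width 4, which upper-bounds the treewidth. For the lower bound, the 5 vertices {1, 2, 3, 5, 7} are pairwise adjacent, and any tree decomposition puts a clique entirely inside one bag — forcing width ≥ 4. Combining the bounds, tw(G) = 4.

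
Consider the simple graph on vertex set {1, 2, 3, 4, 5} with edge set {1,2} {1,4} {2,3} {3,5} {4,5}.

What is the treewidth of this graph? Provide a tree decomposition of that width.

The largest bag has 3 vertices, giving width 2; this decomposition certifies tw(G) ≤ 2. The edges 5–3–2–1–4–5 form a cycle, so G is not a tree and its treewidth is at least 2. Therefore the treewidth is 2.

Treewidth 2.
One optimal decomposition is:
Bags: B1 = {2, 3, 5}  B2 = {1, 2, 5}  B3 = {1, 4, 5}
Tree: B1–B2, B2–B3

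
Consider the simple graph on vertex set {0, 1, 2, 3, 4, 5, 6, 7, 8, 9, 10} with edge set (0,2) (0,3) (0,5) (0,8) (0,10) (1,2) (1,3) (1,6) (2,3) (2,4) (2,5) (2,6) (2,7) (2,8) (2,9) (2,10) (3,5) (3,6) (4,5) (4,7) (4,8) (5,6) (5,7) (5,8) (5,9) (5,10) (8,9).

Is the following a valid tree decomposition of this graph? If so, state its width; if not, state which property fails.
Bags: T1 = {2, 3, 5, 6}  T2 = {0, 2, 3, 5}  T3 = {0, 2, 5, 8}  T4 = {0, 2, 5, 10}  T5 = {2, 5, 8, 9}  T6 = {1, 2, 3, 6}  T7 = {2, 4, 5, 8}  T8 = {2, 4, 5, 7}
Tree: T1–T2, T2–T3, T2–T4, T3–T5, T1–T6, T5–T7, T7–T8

Yes; width 3.

Vertex coverage: the bags together contain {0, 1, 2, 3, 4, 5, 6, 7, 8, 9, 10}, the full vertex set. Edge coverage: each edge of G has both endpoints in at least one bag. Running intersection: for every vertex, the bags containing it form a connected subtree. All three properties hold, so this is a valid tree decomposition of width max|bag| − 1 = 3, and hence tw(G) ≤ 3.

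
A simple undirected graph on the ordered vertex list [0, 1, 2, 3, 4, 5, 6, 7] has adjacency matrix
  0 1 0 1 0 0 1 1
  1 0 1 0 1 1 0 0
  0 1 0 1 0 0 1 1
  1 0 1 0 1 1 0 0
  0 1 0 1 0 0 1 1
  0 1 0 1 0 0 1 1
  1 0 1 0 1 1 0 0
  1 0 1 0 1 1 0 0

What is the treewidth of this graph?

A width-4 tree decomposition is:
Bags: B1 = {1, 3, 4, 6, 7}  B2 = {0, 1, 3, 6, 7}  B3 = {1, 3, 5, 6, 7}  B4 = {1, 2, 3, 6, 7}
Tree: B1–B2, B2–B3, B3–B4
Every bag has size at most 5, so the width is 5 − 1 = 4 and tw(G) ≤ 4. For the lower bound: the 5 vertex sets {3,4}, {0,7}, {1,5}, {6}, {2} are disjoint, each induces a connected subgraph, and every pair is joined by at least one edge of G. Contracting each set to a single vertex therefore yields K_{5} as a minor, and since treewidth is minor-monotone, tw(G) ≥ tw(K_{5}) = 4. The upper and lower bounds meet at 4, so that is the treewidth.

4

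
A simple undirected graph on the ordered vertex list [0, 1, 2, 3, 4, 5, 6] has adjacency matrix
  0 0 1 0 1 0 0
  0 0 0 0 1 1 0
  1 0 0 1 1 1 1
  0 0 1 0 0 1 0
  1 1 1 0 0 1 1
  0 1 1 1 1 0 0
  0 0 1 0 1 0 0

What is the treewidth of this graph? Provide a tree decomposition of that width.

Each bag holds 3 vertices, so the decomposition has width 2, which upper-bounds the treewidth. Conversely, {1, 4, 5} is a clique of size 3, and the vertices of any clique must share a bag in every tree decomposition; so some bag has ≥ 3 vertices and tw(G) ≥ 2. The upper and lower bounds meet at 2, so that is the treewidth.

Treewidth 2.
One optimal decomposition is:
Bags: B1 = {2, 4, 5}  B2 = {1, 4, 5}  B3 = {2, 3, 5}  B4 = {2, 4, 6}  B5 = {0, 2, 4}
Tree: B1–B2, B1–B3, B1–B4, B1–B5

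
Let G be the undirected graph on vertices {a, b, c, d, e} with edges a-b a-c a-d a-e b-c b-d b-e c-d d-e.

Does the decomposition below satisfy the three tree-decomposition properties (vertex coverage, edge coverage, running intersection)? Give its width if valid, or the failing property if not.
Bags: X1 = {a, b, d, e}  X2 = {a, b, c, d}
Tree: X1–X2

Vertex coverage: the bags together contain {a, b, c, d, e}, the full vertex set. Edge coverage: each edge of G has both endpoints in at least one bag. Running intersection: for every vertex, the bags containing it form a connected subtree. All three properties hold, so this is a valid tree decomposition of width max|bag| − 1 = 3, and hence tw(G) ≤ 3.

Yes; width 3.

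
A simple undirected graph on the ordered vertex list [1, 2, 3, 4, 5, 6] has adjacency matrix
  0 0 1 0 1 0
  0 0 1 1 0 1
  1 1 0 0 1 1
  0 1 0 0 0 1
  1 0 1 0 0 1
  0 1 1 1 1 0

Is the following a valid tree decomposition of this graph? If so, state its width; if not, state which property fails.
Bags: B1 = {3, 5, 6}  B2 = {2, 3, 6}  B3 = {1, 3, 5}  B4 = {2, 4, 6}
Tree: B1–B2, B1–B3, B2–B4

Checking the three conditions: (i) the bags cover all of {1, 2, 3, 4, 5, 6}; (ii) for each edge, some bag contains both endpoints; (iii) the bags containing any fixed vertex form a subtree. All hold, so the decomposition is valid with width 3 − 1 = 2.

Yes; width 2.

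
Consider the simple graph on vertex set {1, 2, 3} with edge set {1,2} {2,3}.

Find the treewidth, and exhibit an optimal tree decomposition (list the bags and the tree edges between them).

The largest bag has 2 vertices, giving width 1; this decomposition certifies tw(G) ≤ 1. G has an edge, so its treewidth is at least 1. Therefore the treewidth is 1.

Treewidth 1.
One optimal decomposition is:
Bags: B1 = {1, 2}  B2 = {2, 3}
Tree: B1–B2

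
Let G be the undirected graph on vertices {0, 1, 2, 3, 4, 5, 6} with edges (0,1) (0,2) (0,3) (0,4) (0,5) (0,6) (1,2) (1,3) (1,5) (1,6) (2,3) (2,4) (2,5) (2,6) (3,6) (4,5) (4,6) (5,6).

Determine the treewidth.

A width-4 tree decomposition is:
Bags: B1 = {0, 1, 2, 3, 6}  B2 = {0, 1, 2, 5, 6}  B3 = {0, 2, 4, 5, 6}
Tree: B1–B2, B2–B3
The largest bag has 5 vertices, giving width 4; this decomposition certifies tw(G) ≤ 4. Conversely, {0, 1, 2, 3, 6} is a clique of size 5, and the vertices of any clique must share a bag in every tree decomposition; so some bag has ≥ 5 vertices and tw(G) ≥ 4. The upper and lower bounds meet at 4, so that is the treewidth.

4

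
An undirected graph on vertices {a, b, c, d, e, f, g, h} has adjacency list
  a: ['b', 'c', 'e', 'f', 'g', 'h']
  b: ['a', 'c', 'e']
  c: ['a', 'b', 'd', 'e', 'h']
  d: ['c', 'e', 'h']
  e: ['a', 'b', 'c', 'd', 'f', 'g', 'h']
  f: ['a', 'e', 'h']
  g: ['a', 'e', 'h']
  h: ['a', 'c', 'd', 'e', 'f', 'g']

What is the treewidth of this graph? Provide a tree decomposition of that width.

The largest bag has 4 vertices, giving width 3; this decomposition certifies tw(G) ≤ 3. Conversely, {c, d, e, h} is a clique of size 4, and the vertices of any clique must share a bag in every tree decomposition; so some bag has ≥ 4 vertices and tw(G) ≥ 3. Combining the bounds, tw(G) = 3.

Treewidth 3.
One optimal decomposition is:
Bags: B1 = {a, c, e, h}  B2 = {a, e, g, h}  B3 = {c, d, e, h}  B4 = {a, e, f, h}  B5 = {a, b, c, e}
Tree: B1–B2, B1–B3, B2–B4, B1–B5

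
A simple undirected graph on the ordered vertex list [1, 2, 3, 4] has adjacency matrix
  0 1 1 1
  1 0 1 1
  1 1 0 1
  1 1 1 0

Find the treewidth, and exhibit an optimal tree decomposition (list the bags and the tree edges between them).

A single bag containing all 4 vertices is trivially a valid decomposition of width 3. Conversely, {1, 2, 3, 4} is a clique of size 4, and the vertices of any clique must share a bag in every tree decomposition; so some bag has ≥ 4 vertices and tw(G) ≥ 3. Therefore the treewidth is 3.

Treewidth 3.
One such decomposition:
Bags: B1 = {1, 2, 3, 4}
Tree: (single bag)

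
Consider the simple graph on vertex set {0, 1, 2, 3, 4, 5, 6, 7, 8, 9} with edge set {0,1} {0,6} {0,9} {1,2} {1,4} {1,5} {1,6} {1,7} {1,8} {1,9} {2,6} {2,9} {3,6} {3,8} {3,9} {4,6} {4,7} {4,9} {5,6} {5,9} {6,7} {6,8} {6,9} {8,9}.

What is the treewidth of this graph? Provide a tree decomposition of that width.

The largest bag has 4 vertices, giving width 3; this decomposition certifies tw(G) ≤ 3. Conversely, {0, 1, 6, 9} is a clique of size 4, and the vertices of any clique must share a bag in every tree decomposition; so some bag has ≥ 4 vertices and tw(G) ≥ 3. Combining the bounds, tw(G) = 3.

Treewidth 3.
Bags: B1 = {1, 4, 6, 9}  B2 = {0, 1, 6, 9}  B3 = {1, 5, 6, 9}  B4 = {1, 2, 6, 9}  B5 = {1, 6, 8, 9}  B6 = {1, 4, 6, 7}  B7 = {3, 6, 8, 9}
Tree: B1–B2, B1–B3, B3–B4, B1–B5, B1–B6, B5–B7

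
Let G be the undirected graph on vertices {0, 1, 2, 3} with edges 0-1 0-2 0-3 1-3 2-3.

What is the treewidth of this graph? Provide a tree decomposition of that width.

Treewidth 2.
One such decomposition:
Bags: B1 = {0, 2, 3}  B2 = {0, 1, 3}
Tree: B1–B2

Each bag holds 3 vertices, so the decomposition has width 2, which upper-bounds the treewidth. On the other hand G contains the 3-clique {0, 1, 3}. A clique must lie in a single bag of any decomposition, so no decomposition can have width below 2. Therefore the treewidth is 2.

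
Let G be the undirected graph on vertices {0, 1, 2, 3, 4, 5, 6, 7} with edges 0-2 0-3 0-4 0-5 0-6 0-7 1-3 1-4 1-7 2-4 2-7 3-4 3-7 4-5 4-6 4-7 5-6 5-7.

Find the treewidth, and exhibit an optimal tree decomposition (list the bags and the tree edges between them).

Treewidth 3.
Bags: B1 = {0, 2, 4, 7}  B2 = {0, 3, 4, 7}  B3 = {1, 3, 4, 7}  B4 = {0, 4, 5, 7}  B5 = {0, 4, 5, 6}
Tree: B1–B2, B2–B3, B1–B4, B4–B5

The largest bag has 4 vertices, giving width 3; this decomposition certifies tw(G) ≤ 3. For the lower bound, the 4 vertices {0, 4, 5, 6} are pairwise adjacent, and any tree decomposition puts a clique entirely inside one bag — forcing width ≥ 3. The upper and lower bounds meet at 3, so that is the treewidth.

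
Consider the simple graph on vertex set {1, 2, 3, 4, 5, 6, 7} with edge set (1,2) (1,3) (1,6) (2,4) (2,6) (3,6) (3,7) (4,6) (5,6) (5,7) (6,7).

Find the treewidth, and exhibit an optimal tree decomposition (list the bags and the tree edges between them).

Treewidth 2.
One optimal decomposition is:
Bags: B1 = {1, 2, 6}  B2 = {1, 3, 6}  B3 = {3, 6, 7}  B4 = {2, 4, 6}  B5 = {5, 6, 7}
Tree: B1–B2, B2–B3, B1–B4, B3–B5

Each bag holds 3 vertices, so the decomposition has width 2, which upper-bounds the treewidth. Conversely, {1, 2, 6} is a clique of size 3, and the vertices of any clique must share a bag in every tree decomposition; so some bag has ≥ 3 vertices and tw(G) ≥ 2. Combining the bounds, tw(G) = 2.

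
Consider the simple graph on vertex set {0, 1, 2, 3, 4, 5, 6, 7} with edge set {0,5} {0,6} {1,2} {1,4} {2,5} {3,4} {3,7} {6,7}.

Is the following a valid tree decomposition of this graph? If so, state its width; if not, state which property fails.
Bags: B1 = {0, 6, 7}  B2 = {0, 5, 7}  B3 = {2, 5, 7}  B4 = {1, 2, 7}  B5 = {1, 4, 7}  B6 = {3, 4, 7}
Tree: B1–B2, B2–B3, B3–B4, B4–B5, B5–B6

Checking the three conditions: (i) the bags cover all of {0, 1, 2, 3, 4, 5, 6, 7}; (ii) for each edge, some bag contains both endpoints; (iii) the bags containing any fixed vertex form a subtree. All hold, so the decomposition is valid with width 3 − 1 = 2.

Yes; width 2.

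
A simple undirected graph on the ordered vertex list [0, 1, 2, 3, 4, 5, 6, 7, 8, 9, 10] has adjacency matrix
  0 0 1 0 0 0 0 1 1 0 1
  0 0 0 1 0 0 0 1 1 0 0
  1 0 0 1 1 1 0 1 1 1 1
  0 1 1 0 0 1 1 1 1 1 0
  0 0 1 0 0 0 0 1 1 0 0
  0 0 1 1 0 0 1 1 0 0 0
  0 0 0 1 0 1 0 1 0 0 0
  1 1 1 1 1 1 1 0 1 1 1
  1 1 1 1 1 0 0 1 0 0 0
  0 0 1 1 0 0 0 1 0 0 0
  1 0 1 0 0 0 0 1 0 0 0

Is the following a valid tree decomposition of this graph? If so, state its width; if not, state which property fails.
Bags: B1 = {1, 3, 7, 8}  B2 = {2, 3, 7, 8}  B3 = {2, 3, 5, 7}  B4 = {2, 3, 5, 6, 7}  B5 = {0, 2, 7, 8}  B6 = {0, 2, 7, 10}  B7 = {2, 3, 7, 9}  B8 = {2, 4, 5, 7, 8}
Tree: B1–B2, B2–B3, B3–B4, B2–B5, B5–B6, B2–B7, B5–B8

No — bags containing vertex 5 are not connected in the tree.

A tree decomposition must satisfy three properties: every vertex lies in some bag; for every edge, both endpoints lie together in some bag; and for every vertex, the bags containing it form a connected subtree. Here bags containing vertex 5 are not connected in the tree, so the decomposition is invalid.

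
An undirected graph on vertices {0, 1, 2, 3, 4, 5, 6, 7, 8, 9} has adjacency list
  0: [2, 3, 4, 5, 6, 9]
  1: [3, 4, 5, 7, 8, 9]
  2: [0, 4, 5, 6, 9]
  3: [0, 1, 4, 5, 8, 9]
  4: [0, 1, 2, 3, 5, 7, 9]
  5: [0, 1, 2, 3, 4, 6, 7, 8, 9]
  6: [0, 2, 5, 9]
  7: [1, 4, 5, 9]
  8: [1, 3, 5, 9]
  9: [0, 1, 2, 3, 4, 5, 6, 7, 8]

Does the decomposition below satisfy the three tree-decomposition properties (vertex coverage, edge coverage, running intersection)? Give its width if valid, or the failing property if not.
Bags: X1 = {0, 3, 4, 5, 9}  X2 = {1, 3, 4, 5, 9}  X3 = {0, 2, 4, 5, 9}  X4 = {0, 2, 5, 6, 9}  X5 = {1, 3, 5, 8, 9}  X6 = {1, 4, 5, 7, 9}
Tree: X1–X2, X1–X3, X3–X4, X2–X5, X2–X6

Yes; width 4.

Checking the three conditions: (i) the bags cover all of {0, 1, 2, 3, 4, 5, 6, 7, 8, 9}; (ii) for each edge, some bag contains both endpoints; (iii) the bags containing any fixed vertex form a subtree. All hold, so the decomposition is valid with width 5 − 1 = 4.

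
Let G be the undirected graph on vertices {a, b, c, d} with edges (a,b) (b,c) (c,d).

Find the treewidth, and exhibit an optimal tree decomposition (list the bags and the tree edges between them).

The largest bag has 2 vertices, giving width 1; this decomposition certifies tw(G) ≤ 1. Since G has at least one edge (e.g. d–c), it is not an edgeless graph, so tw(G) ≥ 1. The upper and lower bounds meet at 1, so that is the treewidth.

Treewidth 1.
One such decomposition:
Bags: B1 = {c, d}  B2 = {b, c}  B3 = {a, b}
Tree: B1–B2, B2–B3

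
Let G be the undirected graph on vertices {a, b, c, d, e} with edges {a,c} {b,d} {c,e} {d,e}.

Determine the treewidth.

1

A width-1 tree decomposition is:
Bags: B1 = {b, d}  B2 = {d, e}  B3 = {c, e}  B4 = {a, c}
Tree: B1–B2, B2–B3, B3–B4
Every bag has size at most 2, so the width is 2 − 1 = 1 and tw(G) ≤ 1. Any graph with an edge has treewidth ≥ 1, and G has the edge b–d. Therefore the treewidth is 1.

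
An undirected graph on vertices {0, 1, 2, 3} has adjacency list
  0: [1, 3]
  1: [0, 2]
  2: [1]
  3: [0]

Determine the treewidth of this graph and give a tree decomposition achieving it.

Every bag has size at most 2, so the width is 2 − 1 = 1 and tw(G) ≤ 1. Any graph with an edge has treewidth ≥ 1, and G has the edge 2–1. Therefore the treewidth is 1.

Treewidth 1.
One such decomposition:
Bags: B1 = {1, 2}  B2 = {0, 1}  B3 = {0, 3}
Tree: B1–B2, B2–B3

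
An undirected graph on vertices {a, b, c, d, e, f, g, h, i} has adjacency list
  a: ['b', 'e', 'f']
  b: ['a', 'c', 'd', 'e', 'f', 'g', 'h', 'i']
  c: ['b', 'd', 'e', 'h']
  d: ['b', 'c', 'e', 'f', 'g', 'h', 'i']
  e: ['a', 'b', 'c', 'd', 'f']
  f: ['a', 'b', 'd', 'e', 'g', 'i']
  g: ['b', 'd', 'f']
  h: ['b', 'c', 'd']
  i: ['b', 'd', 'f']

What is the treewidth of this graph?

A width-3 tree decomposition is:
Bags: B1 = {b, c, d, e}  B2 = {b, d, e, f}  B3 = {b, c, d, h}  B4 = {b, d, f, i}  B5 = {b, d, f, g}  B6 = {a, b, e, f}
Tree: B1–B2, B1–B3, B2–B4, B4–B5, B2–B6
Each bag holds 4 vertices, so the decomposition has width 3, which upper-bounds the treewidth. On the other hand G contains the 4-clique {b, c, d, h}. A clique must lie in a single bag of any decomposition, so no decomposition can have width below 3. Therefore the treewidth is 3.

3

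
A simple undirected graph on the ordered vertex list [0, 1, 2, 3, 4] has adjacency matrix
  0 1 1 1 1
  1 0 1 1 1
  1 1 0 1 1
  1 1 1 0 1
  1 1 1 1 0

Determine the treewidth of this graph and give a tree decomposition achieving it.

A single bag containing all 5 vertices is trivially a valid decomposition of width 4. Conversely, {0, 1, 2, 3, 4} is a clique of size 5, and the vertices of any clique must share a bag in every tree decomposition; so some bag has ≥ 5 vertices and tw(G) ≥ 4. Combining the bounds, tw(G) = 4.

Treewidth 4.
Bags: B1 = {0, 1, 2, 3, 4}
Tree: (single bag)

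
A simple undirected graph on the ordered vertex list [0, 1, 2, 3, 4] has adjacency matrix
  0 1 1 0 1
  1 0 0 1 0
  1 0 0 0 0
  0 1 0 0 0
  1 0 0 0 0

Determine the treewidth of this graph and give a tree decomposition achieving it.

Treewidth 1.
One such decomposition:
Bags: B1 = {0, 1}  B2 = {0, 2}  B3 = {1, 3}  B4 = {0, 4}
Tree: B1–B2, B1–B3, B1–B4

Every bag has size at most 2, so the width is 2 − 1 = 1 and tw(G) ≤ 1. Since G has at least one edge (e.g. 1–0), it is not an edgeless graph, so tw(G) ≥ 1. Hence tw(G) = 1 exactly.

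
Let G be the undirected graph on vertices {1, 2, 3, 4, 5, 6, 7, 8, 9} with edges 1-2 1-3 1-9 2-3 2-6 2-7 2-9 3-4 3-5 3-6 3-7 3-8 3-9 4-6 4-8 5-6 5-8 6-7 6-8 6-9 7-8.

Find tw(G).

A width-3 tree decomposition is:
Bags: B1 = {2, 3, 6, 9}  B2 = {2, 3, 6, 7}  B3 = {1, 2, 3, 9}  B4 = {3, 6, 7, 8}  B5 = {3, 5, 6, 8}  B6 = {3, 4, 6, 8}
Tree: B1–B2, B1–B3, B2–B4, B4–B5, B5–B6
Every bag has size at most 4, so the width is 4 − 1 = 3 and tw(G) ≤ 3. For the lower bound, the 4 vertices {1, 2, 3, 9} are pairwise adjacent, and any tree decomposition puts a clique entirely inside one bag — forcing width ≥ 3. Hence tw(G) = 3 exactly.

3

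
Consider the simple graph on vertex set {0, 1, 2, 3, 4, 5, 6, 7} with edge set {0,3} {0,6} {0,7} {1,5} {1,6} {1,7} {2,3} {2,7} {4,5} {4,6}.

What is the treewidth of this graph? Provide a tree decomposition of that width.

Each bag holds 3 vertices, so the decomposition has width 2, which upper-bounds the treewidth. The edges 5–4–6–1–5 form a cycle, so G is not a tree and its treewidth is at least 2. Therefore the treewidth is 2.

Treewidth 2.
One such decomposition:
Bags: B1 = {1, 4, 5}  B2 = {1, 4, 6}  B3 = {1, 6, 7}  B4 = {0, 6, 7}  B5 = {0, 2, 7}  B6 = {0, 2, 3}
Tree: B1–B2, B2–B3, B3–B4, B4–B5, B5–B6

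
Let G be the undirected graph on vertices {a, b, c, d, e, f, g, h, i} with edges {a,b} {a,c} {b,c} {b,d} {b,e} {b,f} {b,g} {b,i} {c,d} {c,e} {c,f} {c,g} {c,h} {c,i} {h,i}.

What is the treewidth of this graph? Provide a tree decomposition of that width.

Treewidth 2.
Bags: B1 = {b, c, g}  B2 = {b, c, f}  B3 = {b, c, e}  B4 = {a, b, c}  B5 = {b, c, d}  B6 = {b, c, i}  B7 = {c, h, i}
Tree: B1–B2, B1–B3, B2–B4, B3–B5, B4–B6, B6–B7

The largest bag has 3 vertices, giving width 2; this decomposition certifies tw(G) ≤ 2. For the lower bound, the 3 vertices {c, h, i} are pairwise adjacent, and any tree decomposition puts a clique entirely inside one bag — forcing width ≥ 2. Hence tw(G) = 2 exactly.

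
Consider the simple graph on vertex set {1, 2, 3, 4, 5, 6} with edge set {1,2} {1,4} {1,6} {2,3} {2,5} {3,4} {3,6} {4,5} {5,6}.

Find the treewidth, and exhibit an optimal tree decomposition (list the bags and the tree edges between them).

Treewidth 3.
One optimal decomposition is:
Bags: B1 = {1, 3, 4, 5}  B2 = {1, 2, 3, 5}  B3 = {1, 3, 5, 6}
Tree: B1–B2, B2–B3

Every bag has size at most 4, so the width is 4 − 1 = 3 and tw(G) ≤ 3. For the lower bound: the 4 vertex sets {4,5}, {1,2}, {3}, {6} are disjoint, each induces a connected subgraph, and every pair is joined by at least one edge of G. Contracting each set to a single vertex therefore yields K_{4} as a minor, and since treewidth is minor-monotone, tw(G) ≥ tw(K_{4}) = 3. Hence tw(G) = 3 exactly.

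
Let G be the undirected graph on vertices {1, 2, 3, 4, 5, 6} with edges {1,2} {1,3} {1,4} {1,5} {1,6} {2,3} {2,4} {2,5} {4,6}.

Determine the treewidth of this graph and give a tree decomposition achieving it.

Treewidth 2.
Bags: B1 = {1, 2, 4}  B2 = {1, 2, 5}  B3 = {1, 2, 3}  B4 = {1, 4, 6}
Tree: B1–B2, B2–B3, B1–B4

Every bag has size at most 3, so the width is 3 − 1 = 2 and tw(G) ≤ 2. Conversely, {1, 2, 3} is a clique of size 3, and the vertices of any clique must share a bag in every tree decomposition; so some bag has ≥ 3 vertices and tw(G) ≥ 2. The upper and lower bounds meet at 2, so that is the treewidth.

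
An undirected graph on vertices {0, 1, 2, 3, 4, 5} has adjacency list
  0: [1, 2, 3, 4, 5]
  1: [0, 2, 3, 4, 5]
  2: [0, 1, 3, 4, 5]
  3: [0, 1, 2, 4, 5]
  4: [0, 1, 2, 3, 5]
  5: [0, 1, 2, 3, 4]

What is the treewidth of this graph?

5

A width-5 tree decomposition is:
Bags: B1 = {0, 1, 2, 3, 4, 5}
Tree: (single bag)
A single bag containing all 6 vertices is trivially a valid decomposition of width 5. On the other hand G contains the 6-clique {0, 1, 2, 3, 4, 5}. A clique must lie in a single bag of any decomposition, so no decomposition can have width below 5. Combining the bounds, tw(G) = 5.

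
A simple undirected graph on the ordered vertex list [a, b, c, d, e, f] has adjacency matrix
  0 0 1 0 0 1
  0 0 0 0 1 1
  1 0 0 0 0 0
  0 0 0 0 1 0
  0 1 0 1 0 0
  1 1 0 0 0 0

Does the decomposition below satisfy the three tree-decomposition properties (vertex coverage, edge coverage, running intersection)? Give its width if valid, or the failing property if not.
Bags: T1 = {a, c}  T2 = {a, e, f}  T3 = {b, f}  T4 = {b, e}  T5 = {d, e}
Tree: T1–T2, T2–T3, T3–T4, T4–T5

No — bags containing vertex e are not connected in the tree.

A tree decomposition must satisfy three properties: every vertex lies in some bag; for every edge, both endpoints lie together in some bag; and for every vertex, the bags containing it form a connected subtree. Here bags containing vertex e are not connected in the tree, so the decomposition is invalid.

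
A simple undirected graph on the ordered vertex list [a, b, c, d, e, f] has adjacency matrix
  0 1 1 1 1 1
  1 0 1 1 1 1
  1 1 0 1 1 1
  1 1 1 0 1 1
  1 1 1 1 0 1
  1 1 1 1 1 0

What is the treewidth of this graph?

5

A width-5 tree decomposition is:
Bags: B1 = {a, b, c, d, e, f}
Tree: (single bag)
With just one bag of size 6, the width is 6 − 1 = 5, so tw(G) ≤ 5. For the lower bound, the 6 vertices {a, b, c, d, e, f} are pairwise adjacent, and any tree decomposition puts a clique entirely inside one bag — forcing width ≥ 5. Therefore the treewidth is 5.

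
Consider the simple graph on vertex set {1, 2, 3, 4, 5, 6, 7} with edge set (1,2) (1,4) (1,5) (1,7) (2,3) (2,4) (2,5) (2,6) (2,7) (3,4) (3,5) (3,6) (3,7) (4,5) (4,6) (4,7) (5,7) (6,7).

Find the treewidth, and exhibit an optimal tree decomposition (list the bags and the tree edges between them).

Treewidth 4.
One such decomposition:
Bags: B1 = {2, 3, 4, 6, 7}  B2 = {2, 3, 4, 5, 7}  B3 = {1, 2, 4, 5, 7}
Tree: B1–B2, B2–B3

Every bag has size at most 5, so the width is 5 − 1 = 4 and tw(G) ≤ 4. Conversely, {1, 2, 4, 5, 7} is a clique of size 5, and the vertices of any clique must share a bag in every tree decomposition; so some bag has ≥ 5 vertices and tw(G) ≥ 4. Combining the bounds, tw(G) = 4.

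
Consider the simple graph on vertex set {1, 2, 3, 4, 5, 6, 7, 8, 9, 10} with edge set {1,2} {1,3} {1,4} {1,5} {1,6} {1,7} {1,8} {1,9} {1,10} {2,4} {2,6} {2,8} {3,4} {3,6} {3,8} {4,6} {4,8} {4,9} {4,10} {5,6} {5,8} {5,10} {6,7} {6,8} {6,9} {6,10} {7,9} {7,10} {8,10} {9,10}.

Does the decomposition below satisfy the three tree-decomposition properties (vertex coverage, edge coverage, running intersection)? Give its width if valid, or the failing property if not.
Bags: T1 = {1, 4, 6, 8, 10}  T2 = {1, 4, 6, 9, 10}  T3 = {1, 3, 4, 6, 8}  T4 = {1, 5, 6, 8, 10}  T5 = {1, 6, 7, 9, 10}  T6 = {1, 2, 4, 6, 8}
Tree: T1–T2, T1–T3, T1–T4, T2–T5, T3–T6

Yes; width 4.

Vertex coverage: the bags together contain {1, 2, 3, 4, 5, 6, 7, 8, 9, 10}, the full vertex set. Edge coverage: each edge of G has both endpoints in at least one bag. Running intersection: for every vertex, the bags containing it form a connected subtree. All three properties hold, so this is a valid tree decomposition of width max|bag| − 1 = 4, and hence tw(G) ≤ 4.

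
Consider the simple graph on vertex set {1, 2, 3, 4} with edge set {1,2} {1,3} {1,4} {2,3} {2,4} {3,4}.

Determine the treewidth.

A width-3 tree decomposition is:
Bags: B1 = {1, 2, 3, 4}
Tree: (single bag)
A single bag containing all 4 vertices is trivially a valid decomposition of width 3. For the lower bound, the 4 vertices {1, 2, 3, 4} are pairwise adjacent, and any tree decomposition puts a clique entirely inside one bag — forcing width ≥ 3. Hence tw(G) = 3 exactly.

3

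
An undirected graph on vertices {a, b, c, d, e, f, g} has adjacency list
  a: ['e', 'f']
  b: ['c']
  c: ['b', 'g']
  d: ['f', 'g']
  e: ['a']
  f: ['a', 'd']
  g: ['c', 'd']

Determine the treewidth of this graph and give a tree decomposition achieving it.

The largest bag has 2 vertices, giving width 1; this decomposition certifies tw(G) ≤ 1. Since G has at least one edge (e.g. b–c), it is not an edgeless graph, so tw(G) ≥ 1. Combining the bounds, tw(G) = 1.

Treewidth 1.
Bags: B1 = {b, c}  B2 = {c, g}  B3 = {d, g}  B4 = {d, f}  B5 = {a, f}  B6 = {a, e}
Tree: B1–B2, B2–B3, B3–B4, B4–B5, B5–B6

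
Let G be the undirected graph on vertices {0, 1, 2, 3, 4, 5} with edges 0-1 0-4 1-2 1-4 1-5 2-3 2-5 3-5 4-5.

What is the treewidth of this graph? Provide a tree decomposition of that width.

Every bag has size at most 3, so the width is 3 − 1 = 2 and tw(G) ≤ 2. For the lower bound, the 3 vertices {1, 2, 5} are pairwise adjacent, and any tree decomposition puts a clique entirely inside one bag — forcing width ≥ 2. Combining the bounds, tw(G) = 2.

Treewidth 2.
One optimal decomposition is:
Bags: B1 = {0, 1, 4}  B2 = {1, 4, 5}  B3 = {1, 2, 5}  B4 = {2, 3, 5}
Tree: B1–B2, B2–B3, B3–B4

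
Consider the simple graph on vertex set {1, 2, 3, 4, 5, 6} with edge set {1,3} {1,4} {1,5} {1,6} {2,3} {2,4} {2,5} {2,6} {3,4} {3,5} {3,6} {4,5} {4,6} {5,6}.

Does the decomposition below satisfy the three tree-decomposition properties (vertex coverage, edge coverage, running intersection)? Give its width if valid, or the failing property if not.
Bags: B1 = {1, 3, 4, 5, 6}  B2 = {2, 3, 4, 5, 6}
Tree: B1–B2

Yes; width 4.

Vertex coverage: the bags together contain {1, 2, 3, 4, 5, 6}, the full vertex set. Edge coverage: each edge of G has both endpoints in at least one bag. Running intersection: for every vertex, the bags containing it form a connected subtree. All three properties hold, so this is a valid tree decomposition of width max|bag| − 1 = 4, and hence tw(G) ≤ 4.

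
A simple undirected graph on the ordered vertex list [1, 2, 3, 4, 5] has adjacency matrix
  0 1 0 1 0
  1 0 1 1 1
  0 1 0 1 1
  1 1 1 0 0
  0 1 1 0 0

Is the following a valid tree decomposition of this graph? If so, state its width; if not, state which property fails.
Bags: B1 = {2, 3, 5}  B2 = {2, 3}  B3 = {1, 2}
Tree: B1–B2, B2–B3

No — vertex 4 appears in no bag.

A tree decomposition must satisfy three properties: every vertex lies in some bag; for every edge, both endpoints lie together in some bag; and for every vertex, the bags containing it form a connected subtree. Here vertex 4 appears in no bag, so the decomposition is invalid.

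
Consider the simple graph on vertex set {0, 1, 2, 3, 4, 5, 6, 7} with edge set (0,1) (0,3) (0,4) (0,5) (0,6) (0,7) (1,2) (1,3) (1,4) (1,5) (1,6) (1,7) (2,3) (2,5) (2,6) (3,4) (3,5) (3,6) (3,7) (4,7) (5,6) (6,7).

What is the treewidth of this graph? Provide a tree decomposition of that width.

Treewidth 4.
Bags: B1 = {0, 1, 3, 5, 6}  B2 = {0, 1, 3, 6, 7}  B3 = {0, 1, 3, 4, 7}  B4 = {1, 2, 3, 5, 6}
Tree: B1–B2, B2–B3, B1–B4

Every bag has size at most 5, so the width is 5 − 1 = 4 and tw(G) ≤ 4. For the lower bound, the 5 vertices {0, 1, 3, 4, 7} are pairwise adjacent, and any tree decomposition puts a clique entirely inside one bag — forcing width ≥ 4. The upper and lower bounds meet at 4, so that is the treewidth.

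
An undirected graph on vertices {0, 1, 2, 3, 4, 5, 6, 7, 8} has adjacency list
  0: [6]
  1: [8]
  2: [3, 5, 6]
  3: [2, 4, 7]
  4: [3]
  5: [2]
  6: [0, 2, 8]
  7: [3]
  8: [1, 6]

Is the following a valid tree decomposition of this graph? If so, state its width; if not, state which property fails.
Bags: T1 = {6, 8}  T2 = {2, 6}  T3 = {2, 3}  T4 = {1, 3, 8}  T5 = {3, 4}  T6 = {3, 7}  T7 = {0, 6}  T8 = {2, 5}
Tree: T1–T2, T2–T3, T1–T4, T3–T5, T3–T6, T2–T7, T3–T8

No — bags containing vertex 3 are not connected in the tree.

A tree decomposition must satisfy three properties: every vertex lies in some bag; for every edge, both endpoints lie together in some bag; and for every vertex, the bags containing it form a connected subtree. Here bags containing vertex 3 are not connected in the tree, so the decomposition is invalid.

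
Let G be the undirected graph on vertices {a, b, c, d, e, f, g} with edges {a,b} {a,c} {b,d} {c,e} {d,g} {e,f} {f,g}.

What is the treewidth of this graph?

2

A width-2 tree decomposition is:
Bags: B1 = {a, c, e}  B2 = {a, b, e}  B3 = {b, d, e}  B4 = {d, e, g}  B5 = {e, f, g}
Tree: B1–B2, B2–B3, B3–B4, B4–B5
Each bag holds 3 vertices, so the decomposition has width 2, which upper-bounds the treewidth. The edges e–c–a–b–d–g–f–e form a cycle, so G is not a tree and its treewidth is at least 2. Therefore the treewidth is 2.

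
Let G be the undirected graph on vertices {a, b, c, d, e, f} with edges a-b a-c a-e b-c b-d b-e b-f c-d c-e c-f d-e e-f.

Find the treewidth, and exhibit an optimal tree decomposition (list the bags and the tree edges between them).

The largest bag has 4 vertices, giving width 3; this decomposition certifies tw(G) ≤ 3. On the other hand G contains the 4-clique {b, c, d, e}. A clique must lie in a single bag of any decomposition, so no decomposition can have width below 3. Therefore the treewidth is 3.

Treewidth 3.
One optimal decomposition is:
Bags: B1 = {b, c, d, e}  B2 = {a, b, c, e}  B3 = {b, c, e, f}
Tree: B1–B2, B2–B3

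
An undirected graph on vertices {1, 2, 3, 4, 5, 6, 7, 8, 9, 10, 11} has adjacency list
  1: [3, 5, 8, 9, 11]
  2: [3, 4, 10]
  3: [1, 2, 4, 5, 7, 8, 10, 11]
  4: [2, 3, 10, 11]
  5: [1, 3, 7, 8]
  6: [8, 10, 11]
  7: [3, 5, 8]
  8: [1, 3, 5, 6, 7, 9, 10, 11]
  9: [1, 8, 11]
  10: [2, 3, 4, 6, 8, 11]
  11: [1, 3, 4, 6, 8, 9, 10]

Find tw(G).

A width-3 tree decomposition is:
Bags: B1 = {3, 8, 10, 11}  B2 = {3, 4, 10, 11}  B3 = {1, 3, 8, 11}  B4 = {6, 8, 10, 11}  B5 = {1, 8, 9, 11}  B6 = {1, 3, 5, 8}  B7 = {3, 5, 7, 8}  B8 = {2, 3, 4, 10}
Tree: B1–B2, B1–B3, B1–B4, B3–B5, B3–B6, B6–B7, B2–B8
Every bag has size at most 4, so the width is 4 − 1 = 3 and tw(G) ≤ 3. For the lower bound, the 4 vertices {1, 8, 9, 11} are pairwise adjacent, and any tree decomposition puts a clique entirely inside one bag — forcing width ≥ 3. The upper and lower bounds meet at 3, so that is the treewidth.

3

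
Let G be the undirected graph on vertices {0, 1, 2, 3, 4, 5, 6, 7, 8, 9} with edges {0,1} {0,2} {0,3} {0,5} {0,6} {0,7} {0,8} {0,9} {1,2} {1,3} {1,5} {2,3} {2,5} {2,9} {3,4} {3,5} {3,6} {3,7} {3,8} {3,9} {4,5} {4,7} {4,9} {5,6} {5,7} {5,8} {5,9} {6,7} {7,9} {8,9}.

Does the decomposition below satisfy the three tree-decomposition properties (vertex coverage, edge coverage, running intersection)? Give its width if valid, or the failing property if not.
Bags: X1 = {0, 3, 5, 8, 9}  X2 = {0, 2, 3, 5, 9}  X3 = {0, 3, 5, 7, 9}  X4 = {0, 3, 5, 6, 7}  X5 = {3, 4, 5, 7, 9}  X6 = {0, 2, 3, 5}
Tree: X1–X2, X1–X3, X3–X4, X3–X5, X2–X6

A tree decomposition must satisfy three properties: every vertex lies in some bag; for every edge, both endpoints lie together in some bag; and for every vertex, the bags containing it form a connected subtree. Here vertex 1 appears in no bag, so the decomposition is invalid.

No — vertex 1 appears in no bag.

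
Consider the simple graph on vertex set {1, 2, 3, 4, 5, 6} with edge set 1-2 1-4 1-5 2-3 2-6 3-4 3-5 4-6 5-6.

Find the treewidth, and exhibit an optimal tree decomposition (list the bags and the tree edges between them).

Treewidth 3.
One such decomposition:
Bags: B1 = {1, 3, 4, 6}  B2 = {1, 3, 5, 6}  B3 = {1, 2, 3, 6}
Tree: B1–B2, B2–B3

The largest bag has 4 vertices, giving width 3; this decomposition certifies tw(G) ≤ 3. For the lower bound: the 4 vertex sets {4,6}, {3,5}, {1}, {2} are disjoint, each induces a connected subgraph, and every pair is joined by at least one edge of G. Contracting each set to a single vertex therefore yields K_{4} as a minor, and since treewidth is minor-monotone, tw(G) ≥ tw(K_{4}) = 3. Hence tw(G) = 3 exactly.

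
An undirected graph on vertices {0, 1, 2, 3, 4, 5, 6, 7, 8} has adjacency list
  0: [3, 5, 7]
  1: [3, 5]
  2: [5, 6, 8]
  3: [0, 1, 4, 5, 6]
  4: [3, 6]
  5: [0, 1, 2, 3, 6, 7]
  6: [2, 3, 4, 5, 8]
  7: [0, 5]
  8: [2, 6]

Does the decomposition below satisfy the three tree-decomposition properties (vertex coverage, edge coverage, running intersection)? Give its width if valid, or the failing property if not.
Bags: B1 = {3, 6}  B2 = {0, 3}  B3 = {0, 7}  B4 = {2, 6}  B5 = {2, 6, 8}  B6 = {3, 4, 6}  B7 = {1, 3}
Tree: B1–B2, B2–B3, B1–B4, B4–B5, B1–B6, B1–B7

No — vertex 5 appears in no bag.

A tree decomposition must satisfy three properties: every vertex lies in some bag; for every edge, both endpoints lie together in some bag; and for every vertex, the bags containing it form a connected subtree. Here vertex 5 appears in no bag, so the decomposition is invalid.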